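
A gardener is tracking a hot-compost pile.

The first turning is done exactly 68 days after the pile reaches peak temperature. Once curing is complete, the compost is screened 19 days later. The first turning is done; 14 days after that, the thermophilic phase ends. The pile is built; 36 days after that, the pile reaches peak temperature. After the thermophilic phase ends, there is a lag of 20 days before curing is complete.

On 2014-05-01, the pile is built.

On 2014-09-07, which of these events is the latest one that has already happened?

The pile is built: May 1, 2014.
The pile reaches peak temperature: May 1, 2014 + 36 days = Jun 6, 2014.
The first turning is done: Jun 6, 2014 + 68 days = Aug 13, 2014.
The thermophilic phase ends: Aug 13, 2014 + 14 days = Aug 27, 2014.
Curing is complete: Aug 27, 2014 + 20 days = Sep 16, 2014.
The compost is screened: Sep 16, 2014 + 19 days = Oct 5, 2014.
Sep 7, 2014 falls between when the thermophilic phase ends (Aug 27, 2014) and when curing is complete (Sep 16, 2014).

The thermophilic phase ends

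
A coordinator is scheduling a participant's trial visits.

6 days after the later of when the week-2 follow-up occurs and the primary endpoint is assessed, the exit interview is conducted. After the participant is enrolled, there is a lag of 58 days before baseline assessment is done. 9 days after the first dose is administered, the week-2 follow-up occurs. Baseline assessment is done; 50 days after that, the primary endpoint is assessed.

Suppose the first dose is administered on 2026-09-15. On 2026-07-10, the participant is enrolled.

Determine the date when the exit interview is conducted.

2026-11-01

The first dose is administered: Sep 15, 2026.
The week-2 follow-up occurs: Sep 15, 2026 + 9 days = Sep 24, 2026.
The participant is enrolled: Jul 10, 2026.
Baseline assessment is done: Jul 10, 2026 + 58 days = Sep 6, 2026.
The primary endpoint is assessed: Sep 6, 2026 + 50 days = Oct 26, 2026.
Both prerequisites met — the week-2 follow-up occurs (Sep 24, 2026), the primary endpoint is assessed (Oct 26, 2026); the later is Oct 26, 2026.
The exit interview is conducted: Oct 26, 2026 + 6 days = Nov 1, 2026.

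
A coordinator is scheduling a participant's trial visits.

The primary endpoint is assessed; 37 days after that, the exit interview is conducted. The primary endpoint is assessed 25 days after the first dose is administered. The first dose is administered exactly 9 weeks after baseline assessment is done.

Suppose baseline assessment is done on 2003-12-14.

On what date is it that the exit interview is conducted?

2004-04-17

Baseline assessment is done: Dec 14, 2003.
The first dose is administered: Dec 14, 2003 + 9 weeks = Feb 15, 2004.
The primary endpoint is assessed: Feb 15, 2004 + 25 days = Mar 11, 2004.
The exit interview is conducted: Mar 11, 2004 + 37 days = Apr 17, 2004.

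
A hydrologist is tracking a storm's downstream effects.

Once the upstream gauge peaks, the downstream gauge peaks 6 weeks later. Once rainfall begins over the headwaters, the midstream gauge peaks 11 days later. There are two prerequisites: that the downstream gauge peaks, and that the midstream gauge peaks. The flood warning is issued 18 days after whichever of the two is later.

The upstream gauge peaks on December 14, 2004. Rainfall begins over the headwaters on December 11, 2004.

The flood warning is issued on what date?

The upstream gauge peaks: Dec 14, 2004.
The downstream gauge peaks: Dec 14, 2004 + 6 weeks = Jan 25, 2005.
Rainfall begins over the headwaters: Dec 11, 2004.
The midstream gauge peaks: Dec 11, 2004 + 11 days = Dec 22, 2004.
Both prerequisites met — the downstream gauge peaks (Jan 25, 2005), the midstream gauge peaks (Dec 22, 2004); the later is Jan 25, 2005.
The flood warning is issued: Jan 25, 2005 + 18 days = Feb 12, 2005.

February 12, 2005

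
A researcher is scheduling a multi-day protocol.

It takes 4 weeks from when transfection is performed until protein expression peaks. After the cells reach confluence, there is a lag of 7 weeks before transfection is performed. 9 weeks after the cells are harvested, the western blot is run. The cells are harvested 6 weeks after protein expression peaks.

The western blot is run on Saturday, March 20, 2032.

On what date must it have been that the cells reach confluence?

Saturday, September 20, 2031

The western blot is run: Mar 20, 2032.
The cells are harvested: Mar 20, 2032 − 9 weeks = Jan 17, 2032.
Protein expression peaks: Jan 17, 2032 − 6 weeks = Dec 6, 2031.
Transfection is performed: Dec 6, 2031 − 4 weeks = Nov 8, 2031.
The cells reach confluence: Nov 8, 2031 − 7 weeks = Sep 20, 2031.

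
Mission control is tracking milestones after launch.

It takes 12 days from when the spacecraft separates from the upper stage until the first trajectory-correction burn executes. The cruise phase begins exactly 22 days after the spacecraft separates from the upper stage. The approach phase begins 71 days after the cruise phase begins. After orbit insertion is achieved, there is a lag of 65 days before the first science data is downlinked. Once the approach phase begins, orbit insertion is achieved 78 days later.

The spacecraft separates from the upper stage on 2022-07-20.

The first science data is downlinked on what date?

2023-03-13

The spacecraft separates from the upper stage: Jul 20, 2022.
The cruise phase begins: Jul 20, 2022 + 22 days = Aug 11, 2022.
The approach phase begins: Aug 11, 2022 + 71 days = Oct 21, 2022.
Orbit insertion is achieved: Oct 21, 2022 + 78 days = Jan 7, 2023.
The first science data is downlinked: Jan 7, 2023 + 65 days = Mar 13, 2023.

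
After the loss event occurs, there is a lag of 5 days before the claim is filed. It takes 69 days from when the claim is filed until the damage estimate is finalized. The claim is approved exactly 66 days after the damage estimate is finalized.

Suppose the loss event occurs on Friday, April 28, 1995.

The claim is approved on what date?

The loss event occurs: Apr 28, 1995.
The claim is filed: Apr 28, 1995 + 5 days = May 3, 1995.
The damage estimate is finalized: May 3, 1995 + 69 days = Jul 11, 1995.
The claim is approved: Jul 11, 1995 + 66 days = Sep 15, 1995.

Friday, September 15, 1995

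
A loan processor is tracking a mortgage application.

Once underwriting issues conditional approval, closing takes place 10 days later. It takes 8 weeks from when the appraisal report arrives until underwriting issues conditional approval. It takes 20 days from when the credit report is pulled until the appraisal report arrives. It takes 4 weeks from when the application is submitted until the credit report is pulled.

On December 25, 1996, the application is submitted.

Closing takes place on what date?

The application is submitted: Dec 25, 1996.
The credit report is pulled: Dec 25, 1996 + 4 weeks = Jan 22, 1997.
The appraisal report arrives: Jan 22, 1997 + 20 days = Feb 11, 1997.
Underwriting issues conditional approval: Feb 11, 1997 + 8 weeks = Apr 8, 1997.
Closing takes place: Apr 8, 1997 + 10 days = Apr 18, 1997.

April 18, 1997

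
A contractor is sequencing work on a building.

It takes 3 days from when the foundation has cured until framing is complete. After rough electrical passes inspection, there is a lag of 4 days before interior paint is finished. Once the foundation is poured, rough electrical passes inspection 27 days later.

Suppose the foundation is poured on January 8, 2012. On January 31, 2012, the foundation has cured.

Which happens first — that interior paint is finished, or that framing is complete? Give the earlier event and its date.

The foundation is poured: Jan 8, 2012.
Rough electrical passes inspection: Jan 8, 2012 + 27 days = Feb 4, 2012.
Interior paint is finished: Feb 4, 2012 + 4 days = Feb 8, 2012.
The foundation has cured: Jan 31, 2012.
Framing is complete: Jan 31, 2012 + 3 days = Feb 3, 2012.
Comparing: interior paint is finished on Feb 8, 2012 vs framing is complete on Feb 3, 2012. Earlier: framing is complete.

Framing is complete — February 3, 2012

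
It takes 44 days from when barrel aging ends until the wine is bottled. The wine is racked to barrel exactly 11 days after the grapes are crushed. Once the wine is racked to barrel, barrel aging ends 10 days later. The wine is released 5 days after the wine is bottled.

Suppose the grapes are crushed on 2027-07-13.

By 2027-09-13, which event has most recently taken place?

Barrel aging ends

The grapes are crushed: Jul 13, 2027.
The wine is racked to barrel: Jul 13, 2027 + 11 days = Jul 24, 2027.
Barrel aging ends: Jul 24, 2027 + 10 days = Aug 3, 2027.
The wine is bottled: Aug 3, 2027 + 44 days = Sep 16, 2027.
The wine is released: Sep 16, 2027 + 5 days = Sep 21, 2027.
Sep 13, 2027 falls between when barrel aging ends (Aug 3, 2027) and when the wine is bottled (Sep 16, 2027).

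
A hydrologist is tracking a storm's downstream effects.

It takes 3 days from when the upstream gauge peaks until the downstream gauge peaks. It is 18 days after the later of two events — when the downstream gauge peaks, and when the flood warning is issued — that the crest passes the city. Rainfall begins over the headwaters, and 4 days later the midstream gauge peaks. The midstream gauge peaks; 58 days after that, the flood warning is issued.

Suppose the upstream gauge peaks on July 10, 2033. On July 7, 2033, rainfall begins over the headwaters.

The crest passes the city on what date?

The upstream gauge peaks: Jul 10, 2033.
The downstream gauge peaks: Jul 10, 2033 + 3 days = Jul 13, 2033.
Rainfall begins over the headwaters: Jul 7, 2033.
The midstream gauge peaks: Jul 7, 2033 + 4 days = Jul 11, 2033.
The flood warning is issued: Jul 11, 2033 + 58 days = Sep 7, 2033.
Both prerequisites met — the downstream gauge peaks (Jul 13, 2033), the flood warning is issued (Sep 7, 2033); the later is Sep 7, 2033.
The crest passes the city: Sep 7, 2033 + 18 days = Sep 25, 2033.

September 25, 2033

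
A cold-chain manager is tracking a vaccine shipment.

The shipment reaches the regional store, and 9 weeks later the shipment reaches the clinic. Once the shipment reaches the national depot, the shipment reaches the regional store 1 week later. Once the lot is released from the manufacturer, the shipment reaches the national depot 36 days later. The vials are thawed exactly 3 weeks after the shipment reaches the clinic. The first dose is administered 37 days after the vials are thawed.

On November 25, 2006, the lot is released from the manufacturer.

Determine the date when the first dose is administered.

May 8, 2007

The lot is released from the manufacturer: Nov 25, 2006.
The shipment reaches the national depot: Nov 25, 2006 + 36 days = Dec 31, 2006.
The shipment reaches the regional store: Dec 31, 2006 + 1 week = Jan 7, 2007.
The shipment reaches the clinic: Jan 7, 2007 + 9 weeks = Mar 11, 2007.
The vials are thawed: Mar 11, 2007 + 3 weeks = Apr 1, 2007.
The first dose is administered: Apr 1, 2007 + 37 days = May 8, 2007.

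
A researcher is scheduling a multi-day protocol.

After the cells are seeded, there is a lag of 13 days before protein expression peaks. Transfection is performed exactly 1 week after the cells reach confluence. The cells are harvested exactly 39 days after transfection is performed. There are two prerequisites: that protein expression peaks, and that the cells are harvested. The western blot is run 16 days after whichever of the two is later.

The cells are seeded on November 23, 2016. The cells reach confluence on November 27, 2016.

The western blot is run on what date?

The cells are seeded: Nov 23, 2016.
Protein expression peaks: Nov 23, 2016 + 13 days = Dec 6, 2016.
The cells reach confluence: Nov 27, 2016.
Transfection is performed: Nov 27, 2016 + 1 week = Dec 4, 2016.
The cells are harvested: Dec 4, 2016 + 39 days = Jan 12, 2017.
Both prerequisites met — protein expression peaks (Dec 6, 2016), the cells are harvested (Jan 12, 2017); the later is Jan 12, 2017.
The western blot is run: Jan 12, 2017 + 16 days = Jan 28, 2017.

January 28, 2017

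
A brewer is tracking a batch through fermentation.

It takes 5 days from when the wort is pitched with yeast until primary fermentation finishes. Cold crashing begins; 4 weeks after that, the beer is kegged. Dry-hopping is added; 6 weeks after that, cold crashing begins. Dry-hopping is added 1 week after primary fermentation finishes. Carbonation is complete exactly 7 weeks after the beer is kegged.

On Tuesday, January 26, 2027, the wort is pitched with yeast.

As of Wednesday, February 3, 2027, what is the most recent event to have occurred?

Primary fermentation finishes

The wort is pitched with yeast: Jan 26, 2027.
Primary fermentation finishes: Jan 26, 2027 + 5 days = Jan 31, 2027.
Dry-hopping is added: Jan 31, 2027 + 1 week = Feb 7, 2027.
Cold crashing begins: Feb 7, 2027 + 6 weeks = Mar 21, 2027.
The beer is kegged: Mar 21, 2027 + 4 weeks = Apr 18, 2027.
Carbonation is complete: Apr 18, 2027 + 7 weeks = Jun 6, 2027.
Feb 3, 2027 falls between when primary fermentation finishes (Jan 31, 2027) and when dry-hopping is added (Feb 7, 2027).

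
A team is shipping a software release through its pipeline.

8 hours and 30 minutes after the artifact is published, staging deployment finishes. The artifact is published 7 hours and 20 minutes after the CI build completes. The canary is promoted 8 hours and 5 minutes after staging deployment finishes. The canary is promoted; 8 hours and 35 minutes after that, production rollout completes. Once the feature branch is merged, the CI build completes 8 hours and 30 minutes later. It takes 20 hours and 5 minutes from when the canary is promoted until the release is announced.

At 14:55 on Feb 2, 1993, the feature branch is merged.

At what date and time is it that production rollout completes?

07:55 on Feb 4, 1993

The feature branch is merged: 14:55 Feb 2, 1993.
The CI build completes: 14:55 Feb 2, 1993 + 8h30m = 23:25 Feb 2, 1993.
The artifact is published: 23:25 Feb 2, 1993 + 7h20m = 06:45 Feb 3, 1993.
Staging deployment finishes: 06:45 Feb 3, 1993 + 8h30m = 15:15 Feb 3, 1993.
The canary is promoted: 15:15 Feb 3, 1993 + 8h05m = 23:20 Feb 3, 1993.
Production rollout completes: 23:20 Feb 3, 1993 + 8h35m = 07:55 Feb 4, 1993.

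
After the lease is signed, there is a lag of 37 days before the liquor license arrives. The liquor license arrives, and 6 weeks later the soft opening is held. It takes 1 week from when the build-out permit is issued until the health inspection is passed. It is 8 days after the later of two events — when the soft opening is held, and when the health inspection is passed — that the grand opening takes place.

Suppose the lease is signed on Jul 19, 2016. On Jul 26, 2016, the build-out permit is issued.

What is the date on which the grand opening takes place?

Oct 14, 2016

The lease is signed: Jul 19, 2016.
The liquor license arrives: Jul 19, 2016 + 37 days = Aug 25, 2016.
The soft opening is held: Aug 25, 2016 + 6 weeks = Oct 6, 2016.
The build-out permit is issued: Jul 26, 2016.
The health inspection is passed: Jul 26, 2016 + 1 week = Aug 2, 2016.
Both prerequisites met — the soft opening is held (Oct 6, 2016), the health inspection is passed (Aug 2, 2016); the later is Oct 6, 2016.
The grand opening takes place: Oct 6, 2016 + 8 days = Oct 14, 2016.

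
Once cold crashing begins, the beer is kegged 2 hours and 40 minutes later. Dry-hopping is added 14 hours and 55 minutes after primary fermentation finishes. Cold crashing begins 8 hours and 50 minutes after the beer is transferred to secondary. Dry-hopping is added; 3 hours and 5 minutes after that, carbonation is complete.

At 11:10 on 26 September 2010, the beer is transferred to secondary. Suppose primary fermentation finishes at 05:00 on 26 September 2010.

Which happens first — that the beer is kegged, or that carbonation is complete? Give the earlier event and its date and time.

The beer is transferred to secondary: 11:10 Sep 26, 2010.
Cold crashing begins: 11:10 Sep 26, 2010 + 8h50m = 20:00 Sep 26, 2010.
The beer is kegged: 20:00 Sep 26, 2010 + 2h40m = 22:40 Sep 26, 2010.
Primary fermentation finishes: 05:00 Sep 26, 2010.
Dry-hopping is added: 05:00 Sep 26, 2010 + 14h55m = 19:55 Sep 26, 2010.
Carbonation is complete: 19:55 Sep 26, 2010 + 3h05m = 23:00 Sep 26, 2010.
Comparing: the beer is kegged at 22:40 Sep 26, 2010 vs carbonation is complete at 23:00 Sep 26, 2010. Earlier: the beer is kegged.

The beer is kegged — 22:40 on 26 September 2010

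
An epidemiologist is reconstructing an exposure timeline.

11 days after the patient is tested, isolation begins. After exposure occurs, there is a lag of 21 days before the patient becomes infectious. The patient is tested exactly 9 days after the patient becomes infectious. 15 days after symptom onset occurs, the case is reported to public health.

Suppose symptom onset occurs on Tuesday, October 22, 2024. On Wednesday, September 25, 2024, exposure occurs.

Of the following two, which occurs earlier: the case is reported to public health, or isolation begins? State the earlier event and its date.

Isolation begins — Tuesday, November 5, 2024

Symptom onset occurs: Oct 22, 2024.
The case is reported to public health: Oct 22, 2024 + 15 days = Nov 6, 2024.
Exposure occurs: Sep 25, 2024.
The patient becomes infectious: Sep 25, 2024 + 21 days = Oct 16, 2024.
The patient is tested: Oct 16, 2024 + 9 days = Oct 25, 2024.
Isolation begins: Oct 25, 2024 + 11 days = Nov 5, 2024.
Comparing: the case is reported to public health on Nov 6, 2024 vs isolation begins on Nov 5, 2024. Earlier: isolation begins.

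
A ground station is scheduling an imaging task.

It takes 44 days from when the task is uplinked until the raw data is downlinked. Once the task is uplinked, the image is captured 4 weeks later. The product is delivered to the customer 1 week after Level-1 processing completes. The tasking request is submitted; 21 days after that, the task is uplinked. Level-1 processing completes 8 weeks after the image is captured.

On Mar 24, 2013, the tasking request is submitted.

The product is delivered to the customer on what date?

Jul 14, 2013

The tasking request is submitted: Mar 24, 2013.
The task is uplinked: Mar 24, 2013 + 21 days = Apr 14, 2013.
The image is captured: Apr 14, 2013 + 4 weeks = May 12, 2013.
Level-1 processing completes: May 12, 2013 + 8 weeks = Jul 7, 2013.
The product is delivered to the customer: Jul 7, 2013 + 1 week = Jul 14, 2013.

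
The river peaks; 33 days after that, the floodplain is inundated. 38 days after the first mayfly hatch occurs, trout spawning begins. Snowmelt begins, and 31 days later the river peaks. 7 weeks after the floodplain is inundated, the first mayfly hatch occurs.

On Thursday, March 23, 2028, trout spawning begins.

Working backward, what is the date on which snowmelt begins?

Sunday, October 24, 2027

Trout spawning begins: Mar 23, 2028.
The first mayfly hatch occurs: Mar 23, 2028 − 38 days = Feb 14, 2028.
The floodplain is inundated: Feb 14, 2028 − 7 weeks = Dec 27, 2027.
The river peaks: Dec 27, 2027 − 33 days = Nov 24, 2027.
Snowmelt begins: Nov 24, 2027 − 31 days = Oct 24, 2027.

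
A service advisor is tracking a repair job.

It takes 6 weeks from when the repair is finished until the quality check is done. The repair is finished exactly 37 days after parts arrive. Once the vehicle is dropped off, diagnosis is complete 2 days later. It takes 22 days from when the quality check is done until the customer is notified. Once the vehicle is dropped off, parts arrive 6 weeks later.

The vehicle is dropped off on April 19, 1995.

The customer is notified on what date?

The vehicle is dropped off: Apr 19, 1995.
Parts arrive: Apr 19, 1995 + 6 weeks = May 31, 1995.
The repair is finished: May 31, 1995 + 37 days = Jul 7, 1995.
The quality check is done: Jul 7, 1995 + 6 weeks = Aug 18, 1995.
The customer is notified: Aug 18, 1995 + 22 days = Sep 9, 1995.

September 9, 1995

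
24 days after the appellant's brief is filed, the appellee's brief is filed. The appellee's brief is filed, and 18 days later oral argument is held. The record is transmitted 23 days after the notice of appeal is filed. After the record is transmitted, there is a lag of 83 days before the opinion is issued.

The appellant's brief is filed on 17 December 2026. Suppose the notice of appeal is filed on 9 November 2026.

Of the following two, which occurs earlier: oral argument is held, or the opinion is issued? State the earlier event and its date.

Oral argument is held — 28 January 2027

The appellant's brief is filed: Dec 17, 2026.
The appellee's brief is filed: Dec 17, 2026 + 24 days = Jan 10, 2027.
Oral argument is held: Jan 10, 2027 + 18 days = Jan 28, 2027.
The notice of appeal is filed: Nov 9, 2026.
The record is transmitted: Nov 9, 2026 + 23 days = Dec 2, 2026.
The opinion is issued: Dec 2, 2026 + 83 days = Feb 23, 2027.
Comparing: oral argument is held on Jan 28, 2027 vs the opinion is issued on Feb 23, 2027. Earlier: oral argument is held.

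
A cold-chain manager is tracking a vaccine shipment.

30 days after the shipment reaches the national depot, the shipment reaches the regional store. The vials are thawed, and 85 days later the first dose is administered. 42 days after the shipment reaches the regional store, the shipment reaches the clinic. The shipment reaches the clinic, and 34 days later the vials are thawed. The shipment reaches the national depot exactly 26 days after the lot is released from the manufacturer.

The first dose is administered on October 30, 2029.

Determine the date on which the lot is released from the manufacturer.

March 27, 2029

The first dose is administered: Oct 30, 2029.
The vials are thawed: Oct 30, 2029 − 85 days = Aug 6, 2029.
The shipment reaches the clinic: Aug 6, 2029 − 34 days = Jul 3, 2029.
The shipment reaches the regional store: Jul 3, 2029 − 42 days = May 22, 2029.
The shipment reaches the national depot: May 22, 2029 − 30 days = Apr 22, 2029.
The lot is released from the manufacturer: Apr 22, 2029 − 26 days = Mar 27, 2029.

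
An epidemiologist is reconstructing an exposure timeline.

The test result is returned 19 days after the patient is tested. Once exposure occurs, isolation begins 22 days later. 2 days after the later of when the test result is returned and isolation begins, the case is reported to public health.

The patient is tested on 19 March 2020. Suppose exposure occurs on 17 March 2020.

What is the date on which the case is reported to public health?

10 April 2020

The patient is tested: Mar 19, 2020.
The test result is returned: Mar 19, 2020 + 19 days = Apr 7, 2020.
Exposure occurs: Mar 17, 2020.
Isolation begins: Mar 17, 2020 + 22 days = Apr 8, 2020.
Both prerequisites met — the test result is returned (Apr 7, 2020), isolation begins (Apr 8, 2020); the later is Apr 8, 2020.
The case is reported to public health: Apr 8, 2020 + 2 days = Apr 10, 2020.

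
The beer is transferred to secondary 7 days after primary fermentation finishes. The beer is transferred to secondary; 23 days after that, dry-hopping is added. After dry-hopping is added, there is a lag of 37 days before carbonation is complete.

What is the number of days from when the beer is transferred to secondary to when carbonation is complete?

60 days

Causal path: the beer is transferred to secondary → dry-hopping is added → carbonation is complete.
Total delay along the path: 23 + 37 = 60 days.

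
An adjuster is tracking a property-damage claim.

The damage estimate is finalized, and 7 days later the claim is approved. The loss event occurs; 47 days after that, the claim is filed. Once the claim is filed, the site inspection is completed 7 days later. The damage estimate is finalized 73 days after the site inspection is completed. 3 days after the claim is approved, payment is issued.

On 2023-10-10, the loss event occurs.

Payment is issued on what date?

2024-02-24

The loss event occurs: Oct 10, 2023.
The claim is filed: Oct 10, 2023 + 47 days = Nov 26, 2023.
The site inspection is completed: Nov 26, 2023 + 7 days = Dec 3, 2023.
The damage estimate is finalized: Dec 3, 2023 + 73 days = Feb 14, 2024.
The claim is approved: Feb 14, 2024 + 7 days = Feb 21, 2024.
Payment is issued: Feb 21, 2024 + 3 days = Feb 24, 2024.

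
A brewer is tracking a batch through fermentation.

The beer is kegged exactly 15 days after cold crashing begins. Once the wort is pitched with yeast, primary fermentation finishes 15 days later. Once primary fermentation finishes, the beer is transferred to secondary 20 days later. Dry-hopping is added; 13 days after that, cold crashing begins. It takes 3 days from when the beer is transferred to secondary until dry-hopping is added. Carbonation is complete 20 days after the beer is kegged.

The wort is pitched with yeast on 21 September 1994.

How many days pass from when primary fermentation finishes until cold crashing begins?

36 days

Causal path: primary fermentation finishes → the beer is transferred to secondary → dry-hopping is added → cold crashing begins.
Total delay along the path: 20 + 3 + 13 = 36 days.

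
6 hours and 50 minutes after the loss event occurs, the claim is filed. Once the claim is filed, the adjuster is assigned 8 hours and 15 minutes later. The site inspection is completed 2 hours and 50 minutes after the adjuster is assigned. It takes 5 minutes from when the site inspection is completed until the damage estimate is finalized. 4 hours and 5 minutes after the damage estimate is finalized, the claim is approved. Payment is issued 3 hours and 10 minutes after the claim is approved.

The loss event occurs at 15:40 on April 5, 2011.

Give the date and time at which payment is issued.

The loss event occurs: 15:40 Apr 5, 2011.
The claim is filed: 15:40 Apr 5, 2011 + 6h50m = 22:30 Apr 5, 2011.
The adjuster is assigned: 22:30 Apr 5, 2011 + 8h15m = 06:45 Apr 6, 2011.
The site inspection is completed: 06:45 Apr 6, 2011 + 2h50m = 09:35 Apr 6, 2011.
The damage estimate is finalized: 09:35 Apr 6, 2011 + 5m = 09:40 Apr 6, 2011.
The claim is approved: 09:40 Apr 6, 2011 + 4h05m = 13:45 Apr 6, 2011.
Payment is issued: 13:45 Apr 6, 2011 + 3h10m = 16:55 Apr 6, 2011.

16:55 on April 6, 2011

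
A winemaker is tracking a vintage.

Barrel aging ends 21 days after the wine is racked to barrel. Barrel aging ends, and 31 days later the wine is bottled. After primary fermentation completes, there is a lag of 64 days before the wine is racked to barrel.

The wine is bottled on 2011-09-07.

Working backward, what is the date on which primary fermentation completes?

The wine is bottled: Sep 7, 2011.
Barrel aging ends: Sep 7, 2011 − 31 days = Aug 7, 2011.
The wine is racked to barrel: Aug 7, 2011 − 21 days = Jul 17, 2011.
Primary fermentation completes: Jul 17, 2011 − 64 days = May 14, 2011.

2011-05-14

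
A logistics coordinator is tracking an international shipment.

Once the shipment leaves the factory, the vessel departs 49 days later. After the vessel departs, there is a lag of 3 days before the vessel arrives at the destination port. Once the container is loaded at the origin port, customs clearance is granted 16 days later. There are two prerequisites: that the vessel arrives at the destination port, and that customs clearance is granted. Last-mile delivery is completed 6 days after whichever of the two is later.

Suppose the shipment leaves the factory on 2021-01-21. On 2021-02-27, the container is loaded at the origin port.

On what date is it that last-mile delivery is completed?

2021-03-21

The shipment leaves the factory: Jan 21, 2021.
The vessel departs: Jan 21, 2021 + 49 days = Mar 11, 2021.
The vessel arrives at the destination port: Mar 11, 2021 + 3 days = Mar 14, 2021.
The container is loaded at the origin port: Feb 27, 2021.
Customs clearance is granted: Feb 27, 2021 + 16 days = Mar 15, 2021.
Both prerequisites met — the vessel arrives at the destination port (Mar 14, 2021), customs clearance is granted (Mar 15, 2021); the later is Mar 15, 2021.
Last-mile delivery is completed: Mar 15, 2021 + 6 days = Mar 21, 2021.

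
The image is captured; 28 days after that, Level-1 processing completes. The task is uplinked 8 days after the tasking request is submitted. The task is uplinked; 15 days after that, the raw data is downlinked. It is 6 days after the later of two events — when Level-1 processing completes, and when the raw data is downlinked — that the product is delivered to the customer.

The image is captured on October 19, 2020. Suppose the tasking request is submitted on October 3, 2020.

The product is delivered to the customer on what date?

November 22, 2020

The image is captured: Oct 19, 2020.
Level-1 processing completes: Oct 19, 2020 + 28 days = Nov 16, 2020.
The tasking request is submitted: Oct 3, 2020.
The task is uplinked: Oct 3, 2020 + 8 days = Oct 11, 2020.
The raw data is downlinked: Oct 11, 2020 + 15 days = Oct 26, 2020.
Both prerequisites met — Level-1 processing completes (Nov 16, 2020), the raw data is downlinked (Oct 26, 2020); the later is Nov 16, 2020.
The product is delivered to the customer: Nov 16, 2020 + 6 days = Nov 22, 2020.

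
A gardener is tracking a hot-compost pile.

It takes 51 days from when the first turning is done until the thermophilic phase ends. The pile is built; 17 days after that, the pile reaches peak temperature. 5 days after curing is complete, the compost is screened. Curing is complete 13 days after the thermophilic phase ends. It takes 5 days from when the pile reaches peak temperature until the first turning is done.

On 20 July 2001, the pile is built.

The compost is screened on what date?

The pile is built: Jul 20, 2001.
The pile reaches peak temperature: Jul 20, 2001 + 17 days = Aug 6, 2001.
The first turning is done: Aug 6, 2001 + 5 days = Aug 11, 2001.
The thermophilic phase ends: Aug 11, 2001 + 51 days = Oct 1, 2001.
Curing is complete: Oct 1, 2001 + 13 days = Oct 14, 2001.
The compost is screened: Oct 14, 2001 + 5 days = Oct 19, 2001.

19 October 2001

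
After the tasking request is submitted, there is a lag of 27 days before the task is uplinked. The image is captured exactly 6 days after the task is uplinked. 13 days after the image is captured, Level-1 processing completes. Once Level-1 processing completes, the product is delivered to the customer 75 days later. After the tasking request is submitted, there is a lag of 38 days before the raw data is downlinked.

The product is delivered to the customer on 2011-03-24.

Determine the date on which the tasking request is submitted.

2010-11-23

The product is delivered to the customer: Mar 24, 2011.
Level-1 processing completes: Mar 24, 2011 − 75 days = Jan 8, 2011.
The image is captured: Jan 8, 2011 − 13 days = Dec 26, 2010.
The task is uplinked: Dec 26, 2010 − 6 days = Dec 20, 2010.
The tasking request is submitted: Dec 20, 2010 − 27 days = Nov 23, 2010.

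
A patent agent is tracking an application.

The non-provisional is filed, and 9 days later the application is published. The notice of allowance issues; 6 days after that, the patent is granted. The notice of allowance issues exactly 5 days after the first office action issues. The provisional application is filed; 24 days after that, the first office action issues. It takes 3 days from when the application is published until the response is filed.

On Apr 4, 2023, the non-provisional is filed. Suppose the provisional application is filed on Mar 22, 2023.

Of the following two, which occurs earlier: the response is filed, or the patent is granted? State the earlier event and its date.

The response is filed — Apr 16, 2023

The non-provisional is filed: Apr 4, 2023.
The application is published: Apr 4, 2023 + 9 days = Apr 13, 2023.
The response is filed: Apr 13, 2023 + 3 days = Apr 16, 2023.
The provisional application is filed: Mar 22, 2023.
The first office action issues: Mar 22, 2023 + 24 days = Apr 15, 2023.
The notice of allowance issues: Apr 15, 2023 + 5 days = Apr 20, 2023.
The patent is granted: Apr 20, 2023 + 6 days = Apr 26, 2023.
Comparing: the response is filed on Apr 16, 2023 vs the patent is granted on Apr 26, 2023. Earlier: the response is filed.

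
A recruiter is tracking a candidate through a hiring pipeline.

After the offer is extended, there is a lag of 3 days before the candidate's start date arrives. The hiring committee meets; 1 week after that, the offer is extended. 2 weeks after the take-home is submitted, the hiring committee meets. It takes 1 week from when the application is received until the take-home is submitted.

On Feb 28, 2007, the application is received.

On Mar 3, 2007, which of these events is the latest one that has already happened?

The application is received

The application is received: Feb 28, 2007.
The take-home is submitted: Feb 28, 2007 + 1 week = Mar 7, 2007.
The hiring committee meets: Mar 7, 2007 + 2 weeks = Mar 21, 2007.
The offer is extended: Mar 21, 2007 + 1 week = Mar 28, 2007.
The candidate's start date arrives: Mar 28, 2007 + 3 days = Mar 31, 2007.
Mar 3, 2007 falls between when the application is received (Feb 28, 2007) and when the take-home is submitted (Mar 7, 2007).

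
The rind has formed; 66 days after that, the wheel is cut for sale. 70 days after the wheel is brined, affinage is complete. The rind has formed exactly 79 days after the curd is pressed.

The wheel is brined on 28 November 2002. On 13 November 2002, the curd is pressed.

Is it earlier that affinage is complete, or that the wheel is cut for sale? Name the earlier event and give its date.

The wheel is brined: Nov 28, 2002.
Affinage is complete: Nov 28, 2002 + 70 days = Feb 6, 2003.
The curd is pressed: Nov 13, 2002.
The rind has formed: Nov 13, 2002 + 79 days = Jan 31, 2003.
The wheel is cut for sale: Jan 31, 2003 + 66 days = Apr 7, 2003.
Comparing: affinage is complete on Feb 6, 2003 vs the wheel is cut for sale on Apr 7, 2003. Earlier: affinage is complete.

Affinage is complete — 6 February 2003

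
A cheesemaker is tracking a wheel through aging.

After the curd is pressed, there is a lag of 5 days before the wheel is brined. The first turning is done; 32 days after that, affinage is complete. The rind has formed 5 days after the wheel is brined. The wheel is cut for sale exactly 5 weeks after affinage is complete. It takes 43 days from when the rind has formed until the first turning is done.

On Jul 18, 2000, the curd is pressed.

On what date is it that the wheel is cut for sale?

The curd is pressed: Jul 18, 2000.
The wheel is brined: Jul 18, 2000 + 5 days = Jul 23, 2000.
The rind has formed: Jul 23, 2000 + 5 days = Jul 28, 2000.
The first turning is done: Jul 28, 2000 + 43 days = Sep 9, 2000.
Affinage is complete: Sep 9, 2000 + 32 days = Oct 11, 2000.
The wheel is cut for sale: Oct 11, 2000 + 5 weeks = Nov 15, 2000.

Nov 15, 2000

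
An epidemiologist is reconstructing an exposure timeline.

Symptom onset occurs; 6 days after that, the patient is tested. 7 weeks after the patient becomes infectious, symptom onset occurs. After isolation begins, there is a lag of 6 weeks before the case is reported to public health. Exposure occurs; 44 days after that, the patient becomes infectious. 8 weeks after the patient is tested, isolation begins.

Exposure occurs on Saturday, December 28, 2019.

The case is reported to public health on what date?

Exposure occurs: Dec 28, 2019.
The patient becomes infectious: Dec 28, 2019 + 44 days = Feb 10, 2020.
Symptom onset occurs: Feb 10, 2020 + 7 weeks = Mar 30, 2020.
The patient is tested: Mar 30, 2020 + 6 days = Apr 5, 2020.
Isolation begins: Apr 5, 2020 + 8 weeks = May 31, 2020.
The case is reported to public health: May 31, 2020 + 6 weeks = Jul 12, 2020.

Sunday, July 12, 2020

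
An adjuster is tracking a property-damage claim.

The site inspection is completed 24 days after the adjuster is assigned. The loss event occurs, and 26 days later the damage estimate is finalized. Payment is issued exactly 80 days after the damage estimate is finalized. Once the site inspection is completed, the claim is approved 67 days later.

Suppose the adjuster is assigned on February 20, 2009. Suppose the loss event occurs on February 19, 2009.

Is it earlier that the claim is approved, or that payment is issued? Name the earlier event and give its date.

The claim is approved — May 22, 2009

The adjuster is assigned: Feb 20, 2009.
The site inspection is completed: Feb 20, 2009 + 24 days = Mar 16, 2009.
The claim is approved: Mar 16, 2009 + 67 days = May 22, 2009.
The loss event occurs: Feb 19, 2009.
The damage estimate is finalized: Feb 19, 2009 + 26 days = Mar 17, 2009.
Payment is issued: Mar 17, 2009 + 80 days = Jun 5, 2009.
Comparing: the claim is approved on May 22, 2009 vs payment is issued on Jun 5, 2009. Earlier: the claim is approved.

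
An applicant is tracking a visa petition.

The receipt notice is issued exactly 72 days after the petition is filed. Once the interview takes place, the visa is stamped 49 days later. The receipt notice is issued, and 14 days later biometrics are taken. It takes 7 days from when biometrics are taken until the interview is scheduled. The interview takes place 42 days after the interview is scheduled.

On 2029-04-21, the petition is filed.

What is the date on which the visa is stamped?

The petition is filed: Apr 21, 2029.
The receipt notice is issued: Apr 21, 2029 + 72 days = Jul 2, 2029.
Biometrics are taken: Jul 2, 2029 + 14 days = Jul 16, 2029.
The interview is scheduled: Jul 16, 2029 + 7 days = Jul 23, 2029.
The interview takes place: Jul 23, 2029 + 42 days = Sep 3, 2029.
The visa is stamped: Sep 3, 2029 + 49 days = Oct 22, 2029.

2029-10-22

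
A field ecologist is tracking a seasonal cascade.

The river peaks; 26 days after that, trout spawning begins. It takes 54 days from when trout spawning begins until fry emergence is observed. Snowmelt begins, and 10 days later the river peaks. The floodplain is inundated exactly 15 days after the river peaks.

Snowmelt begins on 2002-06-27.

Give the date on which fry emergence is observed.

Snowmelt begins: Jun 27, 2002.
The river peaks: Jun 27, 2002 + 10 days = Jul 7, 2002.
Trout spawning begins: Jul 7, 2002 + 26 days = Aug 2, 2002.
Fry emergence is observed: Aug 2, 2002 + 54 days = Sep 25, 2002.

2002-09-25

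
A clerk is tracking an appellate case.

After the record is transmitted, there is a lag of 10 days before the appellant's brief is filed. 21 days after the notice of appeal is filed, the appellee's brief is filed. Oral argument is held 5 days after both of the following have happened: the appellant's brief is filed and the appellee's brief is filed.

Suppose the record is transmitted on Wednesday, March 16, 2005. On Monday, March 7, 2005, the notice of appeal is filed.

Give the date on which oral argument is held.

Saturday, April 2, 2005

The record is transmitted: Mar 16, 2005.
The appellant's brief is filed: Mar 16, 2005 + 10 days = Mar 26, 2005.
The notice of appeal is filed: Mar 7, 2005.
The appellee's brief is filed: Mar 7, 2005 + 21 days = Mar 28, 2005.
Both prerequisites met — the appellant's brief is filed (Mar 26, 2005), the appellee's brief is filed (Mar 28, 2005); the later is Mar 28, 2005.
Oral argument is held: Mar 28, 2005 + 5 days = Apr 2, 2005.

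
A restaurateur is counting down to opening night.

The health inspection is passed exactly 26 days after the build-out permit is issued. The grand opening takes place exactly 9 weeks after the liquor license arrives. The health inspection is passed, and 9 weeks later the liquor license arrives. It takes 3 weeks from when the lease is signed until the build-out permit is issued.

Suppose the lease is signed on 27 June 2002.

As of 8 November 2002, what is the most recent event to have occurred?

The lease is signed: Jun 27, 2002.
The build-out permit is issued: Jun 27, 2002 + 3 weeks = Jul 18, 2002.
The health inspection is passed: Jul 18, 2002 + 26 days = Aug 13, 2002.
The liquor license arrives: Aug 13, 2002 + 9 weeks = Oct 15, 2002.
The grand opening takes place: Oct 15, 2002 + 9 weeks = Dec 17, 2002.
Nov 8, 2002 falls between when the liquor license arrives (Oct 15, 2002) and when the grand opening takes place (Dec 17, 2002).

The liquor license arrives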